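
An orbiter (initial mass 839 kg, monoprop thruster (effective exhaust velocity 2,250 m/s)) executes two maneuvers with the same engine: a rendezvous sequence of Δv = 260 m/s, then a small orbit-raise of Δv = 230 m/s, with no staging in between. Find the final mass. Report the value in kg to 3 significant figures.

After the first burn: m = 839 × exp(−260/2250.0) = 839 × 0.89087 = 747.44 kg.
After the second burn: m = 747.44 × exp(−230/2250.0) = 747.44 × 0.90283 = 674.811 kg.

final mass ≈ 675 kg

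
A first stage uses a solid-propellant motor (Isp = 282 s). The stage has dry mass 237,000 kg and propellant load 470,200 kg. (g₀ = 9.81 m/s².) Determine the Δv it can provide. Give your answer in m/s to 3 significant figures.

Δv ≈ 3020 m/s

v_e = Isp · g₀ = 282 × 9.81 = 2766.4 m/s.
m₀ = m_dry + m_prop = 237,000 + 470,200 = 707,200 kg.
By the Tsiolkovsky rocket equation, Δv = v_e · ln(m₀/m_f) = 2766.4 × ln(2.984) = 2766.4 × 1.0933 ≈ 3024.4 m/s.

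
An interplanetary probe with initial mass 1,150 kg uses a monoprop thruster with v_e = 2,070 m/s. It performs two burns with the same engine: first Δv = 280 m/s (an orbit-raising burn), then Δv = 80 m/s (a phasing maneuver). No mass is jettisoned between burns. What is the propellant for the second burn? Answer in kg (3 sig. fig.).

After the first burn: m = 1150 × exp(−280/2070.0) = 1150 × 0.87348 = 1,004.5 kg.
After the second burn: m = 1,004.5 × exp(−80/2070.0) = 1,004.5 × 0.96209 = 966.419 kg.
Second-burn propellant = 1,004.5 − 966.419 = 38.081 kg.

propellant for the second burn ≈ 38.1 kg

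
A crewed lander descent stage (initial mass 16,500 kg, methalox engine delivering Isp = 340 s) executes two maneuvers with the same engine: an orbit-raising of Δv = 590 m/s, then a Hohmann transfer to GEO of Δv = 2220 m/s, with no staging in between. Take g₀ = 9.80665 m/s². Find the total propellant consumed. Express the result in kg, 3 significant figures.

total propellant consumed ≈ 9400 kg

v_e = Isp · g₀ = 340 × 9.80665 = 3334.3 m/s.
After the first burn: m = 16500 × exp(−590/3334.3) = 16500 × 0.83782 = 13,824 kg.
After the second burn: m = 13,824 × exp(−2220/3334.3) = 13,824 × 0.51385 = 7,103.46 kg.
Total propellant = m₀ − m_final = 16500 − 7,103.46 = 9,396.54 kg.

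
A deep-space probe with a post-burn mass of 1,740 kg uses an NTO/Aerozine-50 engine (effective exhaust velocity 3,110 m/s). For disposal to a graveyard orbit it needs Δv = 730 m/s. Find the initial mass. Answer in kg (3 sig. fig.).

By the Tsiolkovsky rocket equation, m₀/m_f = exp(Δv / v_e) = exp(730 / 3110.0) = exp(0.2347) = 1.2646.
m₀ = m_f × 1.2646 = 1,740 × 1.2646 = 2,200.4 kg.

initial mass ≈ 2200 kg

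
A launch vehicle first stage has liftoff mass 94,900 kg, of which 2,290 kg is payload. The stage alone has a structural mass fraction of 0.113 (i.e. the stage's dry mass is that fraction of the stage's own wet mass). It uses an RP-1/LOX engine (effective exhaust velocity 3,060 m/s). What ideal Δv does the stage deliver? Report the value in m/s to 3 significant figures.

Δv ≈ 6140 m/s

Stage wet mass = m₀ − payload = 94,900 − 2,290 = 92,610 kg.
Stage dry mass = ε × stage wet mass = 0.113 × 92,610 = 10,464.9 kg.
Burnout mass m_f = stage dry + payload = 10,464.9 + 2,290 = 12,754.9 kg.
From the ideal rocket equation, Δv = v_e · ln(94,900/12,754.9) = 3060.0 × ln(7.44) = 3060.0 × 2.0069 ≈ 6141 m/s.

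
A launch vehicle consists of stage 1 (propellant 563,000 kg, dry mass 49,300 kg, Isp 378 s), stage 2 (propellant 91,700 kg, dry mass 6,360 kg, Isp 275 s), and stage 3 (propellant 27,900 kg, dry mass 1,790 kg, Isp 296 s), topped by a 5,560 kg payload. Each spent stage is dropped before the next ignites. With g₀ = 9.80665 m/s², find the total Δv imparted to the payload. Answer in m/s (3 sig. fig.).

Δv ≈ 12900 m/s

Ignition mass of stage 1 = 563,000+49,300 + 91,700+6,360 + 27,900+1,790 + 5,560 = 745,610 kg.
Stage 1: m₀ = 745,610 kg, m_f = 745,610 − 563,000 = 182,610 kg; Δv = 378×9.80665×ln(4.083) = 3706.9×1.4068 ≈ 5215 m/s.
Stage 2: m₀ = 133,310 kg, m_f = 133,310 − 91,700 = 41,610 kg; Δv = 275×9.80665×ln(3.204) = 2696.8×1.1643 ≈ 3140 m/s.
Stage 3: m₀ = 35,250 kg, m_f = 35,250 − 27,900 = 7,350 kg; Δv = 296×9.80665×ln(4.796) = 2902.8×1.5678 ≈ 4551 m/s.
Total Δv = 5215 + 3140 + 4551 = 12906 m/s.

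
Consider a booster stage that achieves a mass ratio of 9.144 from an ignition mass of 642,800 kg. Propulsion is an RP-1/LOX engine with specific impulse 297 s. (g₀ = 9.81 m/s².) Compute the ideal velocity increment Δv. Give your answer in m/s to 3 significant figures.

Δv ≈ 6450 m/s

v_e = Isp · g₀ = 297 × 9.81 = 2913.6 m/s.
Δv = v_e · ln(9.144) = 2913.6 × 2.2131 ≈ 6448.0 m/s.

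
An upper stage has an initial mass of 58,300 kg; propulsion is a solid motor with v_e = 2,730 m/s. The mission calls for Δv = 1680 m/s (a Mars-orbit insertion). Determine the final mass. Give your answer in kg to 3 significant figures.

m₀/m_f = exp(Δv / v_e) = exp(1680 / 2730.0) = exp(0.6154) = 1.8504.
m_f = m₀ / 1.8504 = 58,300 / 1.8504 = 31,506.7 kg.

final mass ≈ 31500 kg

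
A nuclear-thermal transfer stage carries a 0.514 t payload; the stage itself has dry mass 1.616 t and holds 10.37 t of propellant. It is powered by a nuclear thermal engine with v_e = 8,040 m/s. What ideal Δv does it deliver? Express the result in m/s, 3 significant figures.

m₀ = payload + dry + propellant = 0.514 + 1.616 + 10.37 = 12.5 t.
m_f = payload + dry = 0.514 + 1.616 = 2.13 t.
Rocket equation: Δv = v_e · ln(m₀/m_f) = 8040.0 × ln(5.869) = 8040.0 × 1.7696 ≈ 14227.6 m/s.

Δv ≈ 14200 m/s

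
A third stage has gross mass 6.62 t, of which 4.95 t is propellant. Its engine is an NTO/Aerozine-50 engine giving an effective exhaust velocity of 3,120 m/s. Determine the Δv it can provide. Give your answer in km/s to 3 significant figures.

Δv ≈ 4.30 km/s

m_f = m₀ − m_prop = 6.62 − 4.95 = 1.67 t.
From the ideal rocket equation, Δv = v_e · ln(m₀/m_f) = 3120.0 × ln(3.964) = 3120.0 × 1.3773 ≈ 4297.1 m/s.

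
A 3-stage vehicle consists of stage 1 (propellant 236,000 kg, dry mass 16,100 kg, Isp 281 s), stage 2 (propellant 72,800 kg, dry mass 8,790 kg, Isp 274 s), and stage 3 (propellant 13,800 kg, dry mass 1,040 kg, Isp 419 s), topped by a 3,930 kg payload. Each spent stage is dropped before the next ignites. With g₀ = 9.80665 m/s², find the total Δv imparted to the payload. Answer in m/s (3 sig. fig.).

Ignition mass of stage 1 = 236,000+16,100 + 72,800+8,790 + 13,800+1,040 + 3,930 = 352,460 kg.
Stage 1: m₀ = 352,460 kg, m_f = 352,460 − 236,000 = 116,460 kg; Δv = 281×9.80665×ln(3.026) = 2755.7×1.1074 ≈ 3052 m/s.
Stage 2: m₀ = 100,360 kg, m_f = 100,360 − 72,800 = 27,560 kg; Δv = 274×9.80665×ln(3.642) = 2687.0×1.2924 ≈ 3473 m/s.
Stage 3: m₀ = 18,770 kg, m_f = 18,770 − 13,800 = 4,970 kg; Δv = 419×9.80665×ln(3.777) = 4109.0×1.3288 ≈ 5460 m/s.
Total Δv = 3052 + 3473 + 5460 = 11985 m/s.

Δv ≈ 12000 m/s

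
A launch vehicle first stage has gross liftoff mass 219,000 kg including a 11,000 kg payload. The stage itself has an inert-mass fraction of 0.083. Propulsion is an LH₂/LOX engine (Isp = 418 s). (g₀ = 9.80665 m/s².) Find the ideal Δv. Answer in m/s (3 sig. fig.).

Stage wet mass = m₀ − payload = 219,000 − 11,000 = 208,000 kg.
Stage dry mass = ε × stage wet mass = 0.083 × 208,000 = 17,264 kg.
Burnout mass m_f = stage dry + payload = 17,264 + 11,000 = 28,264 kg.
v_e = Isp · g₀ = 418 × 9.80665 = 4099.2 m/s.
Δv = v_e · ln(219,000/28,264) = 4099.2 × ln(7.748) = 4099.2 × 2.0475 ≈ 8393 m/s.

Δv ≈ 8390 m/s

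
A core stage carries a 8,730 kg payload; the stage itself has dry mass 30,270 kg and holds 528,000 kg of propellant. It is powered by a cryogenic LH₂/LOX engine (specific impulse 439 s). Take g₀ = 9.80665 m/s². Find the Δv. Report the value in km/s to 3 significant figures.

Δv ≈ 11.5 km/s

v_e = Isp · g₀ = 439 × 9.80665 = 4305.1 m/s.
m₀ = payload + dry + propellant = 8,730 + 30,270 + 528,000 = 567,000 kg.
m_f = payload + dry = 8,730 + 30,270 = 39,000 kg.
Rocket equation: Δv = v_e · ln(m₀/m_f) = 4305.1 × ln(14.54) = 4305.1 × 2.6768 ≈ 11523.9 m/s.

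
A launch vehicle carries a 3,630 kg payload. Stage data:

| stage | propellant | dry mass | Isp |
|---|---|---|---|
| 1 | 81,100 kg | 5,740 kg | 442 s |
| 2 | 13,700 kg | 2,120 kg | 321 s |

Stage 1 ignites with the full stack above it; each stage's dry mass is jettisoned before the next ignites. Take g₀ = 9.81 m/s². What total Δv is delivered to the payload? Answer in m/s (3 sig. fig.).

Ignition mass of stage 1 = 81,100+5,740 + 13,700+2,120 + 3,630 = 106,290 kg.
Stage 1: m₀ = 106,290 kg, m_f = 106,290 − 81,100 = 25,190 kg; Δv = 442×9.81×ln(4.22) = 4336.0×1.4397 ≈ 6243 m/s.
Stage 2: m₀ = 19,450 kg, m_f = 19,450 − 13,700 = 5,750 kg; Δv = 321×9.81×ln(3.383) = 3149.0×1.2186 ≈ 3838 m/s.
Total Δv = 6243 + 3838 = 10081 m/s.

Δv ≈ 10100 m/s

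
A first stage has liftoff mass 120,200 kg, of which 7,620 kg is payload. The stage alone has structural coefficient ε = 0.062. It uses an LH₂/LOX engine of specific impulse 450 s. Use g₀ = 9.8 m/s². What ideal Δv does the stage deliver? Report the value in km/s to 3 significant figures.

Δv ≈ 9.30 km/s

Stage wet mass = m₀ − payload = 120,200 − 7,620 = 112,580 kg.
Stage dry mass = ε × stage wet mass = 0.062 × 112,580 = 6,979.96 kg.
Burnout mass m_f = stage dry + payload = 6,979.96 + 7,620 = 14,599.96 kg.
v_e = Isp · g₀ = 450 × 9.8 = 4410.0 m/s.
Δv = v_e · ln(120,200/14,599.96) = 4410.0 × ln(8.233) = 4410.0 × 2.1081 ≈ 9297 m/s.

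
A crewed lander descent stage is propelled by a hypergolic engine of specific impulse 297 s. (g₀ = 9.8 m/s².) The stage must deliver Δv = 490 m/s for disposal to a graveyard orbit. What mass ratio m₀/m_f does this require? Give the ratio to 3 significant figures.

mass ratio ≈ 1.18

v_e = Isp · g₀ = 297 × 9.8 = 2910.6 m/s.
From the ideal rocket equation, m₀/m_f = exp(Δv / v_e) = exp(490 / 2910.6) = exp(0.1684) = 1.1834.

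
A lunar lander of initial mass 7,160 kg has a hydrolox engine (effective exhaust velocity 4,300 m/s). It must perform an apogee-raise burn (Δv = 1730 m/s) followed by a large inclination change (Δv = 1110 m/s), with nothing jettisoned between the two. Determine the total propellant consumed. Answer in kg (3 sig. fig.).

total propellant consumed ≈ 3460 kg

After the first burn: m = 7160 × exp(−1730/4300.0) = 7160 × 0.66876 = 4,788.32 kg.
After the second burn: m = 4,788.32 × exp(−1110/4300.0) = 4,788.32 × 0.77249 = 3,698.93 kg.
Total propellant = m₀ − m_final = 7160 − 3,698.93 = 3,461.07 kg.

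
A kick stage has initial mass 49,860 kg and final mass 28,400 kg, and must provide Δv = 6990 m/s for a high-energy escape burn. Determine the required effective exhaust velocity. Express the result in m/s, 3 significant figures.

ln(m₀/m_f) = ln(49860/28400) = ln(1.756) = 0.5628.
Rocket equation: v_e = Δv / ln(m₀/m_f) = 6990 / 0.5628 = 12419.4 m/s.

v_e ≈ 12400 m/s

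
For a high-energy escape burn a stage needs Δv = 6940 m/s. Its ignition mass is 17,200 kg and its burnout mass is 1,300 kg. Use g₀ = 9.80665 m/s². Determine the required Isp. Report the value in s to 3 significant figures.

Isp ≈ 274 s

ln(m₀/m_f) = ln(17200/1300) = ln(13.23) = 2.5825.
v_e = Δv / ln(m₀/m_f) = 6940 / 2.5825 = 2687.3 m/s.
Isp = v_e / g₀ = 2687.3 / 9.80665 = 274.0 s.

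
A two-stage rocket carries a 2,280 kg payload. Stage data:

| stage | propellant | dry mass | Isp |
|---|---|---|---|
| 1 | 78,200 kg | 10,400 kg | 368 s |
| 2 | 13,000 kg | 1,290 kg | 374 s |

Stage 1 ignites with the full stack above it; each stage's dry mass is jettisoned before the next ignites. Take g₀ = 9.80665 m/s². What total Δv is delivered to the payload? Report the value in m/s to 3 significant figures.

Δv ≈ 10500 m/s

Ignition mass of stage 1 = 78,200+10,400 + 13,000+1,290 + 2,280 = 105,170 kg.
Stage 1: m₀ = 105,170 kg, m_f = 105,170 − 78,200 = 26,970 kg; Δv = 368×9.80665×ln(3.9) = 3608.8×1.3609 ≈ 4911 m/s.
Stage 2: m₀ = 16,570 kg, m_f = 16,570 − 13,000 = 3,570 kg; Δv = 374×9.80665×ln(4.641) = 3667.7×1.5350 ≈ 5630 m/s.
Total Δv = 4911 + 5630 = 10541 m/s.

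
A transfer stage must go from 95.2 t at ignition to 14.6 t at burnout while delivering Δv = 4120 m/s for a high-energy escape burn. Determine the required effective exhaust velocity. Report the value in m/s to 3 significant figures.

ln(m₀/m_f) = ln(95200/14600) = ln(6.521) = 1.8750.
Rocket equation: v_e = Δv / ln(m₀/m_f) = 4120 / 1.8750 = 2197.4 m/s.

v_e ≈ 2200 m/s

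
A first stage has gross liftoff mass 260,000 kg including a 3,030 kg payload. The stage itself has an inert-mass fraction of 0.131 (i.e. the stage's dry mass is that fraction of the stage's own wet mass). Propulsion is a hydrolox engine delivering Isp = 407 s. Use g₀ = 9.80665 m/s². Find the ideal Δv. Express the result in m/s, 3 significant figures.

Stage wet mass = m₀ − payload = 260,000 − 3,030 = 256,970 kg.
Stage dry mass = ε × stage wet mass = 0.131 × 256,970 = 33,663.1 kg.
Burnout mass m_f = stage dry + payload = 33,663.1 + 3,030 = 36,693.1 kg.
v_e = Isp · g₀ = 407 × 9.80665 = 3991.3 m/s.
Δv = v_e · ln(260,000/36,693.1) = 3991.3 × ln(7.086) = 3991.3 × 1.9581 ≈ 7815 m/s.

Δv ≈ 7820 m/s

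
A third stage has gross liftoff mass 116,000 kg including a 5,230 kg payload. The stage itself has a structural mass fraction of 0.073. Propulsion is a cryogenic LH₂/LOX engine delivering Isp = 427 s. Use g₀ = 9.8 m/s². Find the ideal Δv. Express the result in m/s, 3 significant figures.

Stage wet mass = m₀ − payload = 116,000 − 5,230 = 110,770 kg.
Stage dry mass = ε × stage wet mass = 0.073 × 110,770 = 8,086.21 kg.
Burnout mass m_f = stage dry + payload = 8,086.21 + 5,230 = 13,316.21 kg.
v_e = Isp · g₀ = 427 × 9.8 = 4184.6 m/s.
By the Tsiolkovsky rocket equation, Δv = v_e · ln(116,000/13,316.21) = 4184.6 × ln(8.711) = 4184.6 × 2.1646 ≈ 9058 m/s.

Δv ≈ 9060 m/s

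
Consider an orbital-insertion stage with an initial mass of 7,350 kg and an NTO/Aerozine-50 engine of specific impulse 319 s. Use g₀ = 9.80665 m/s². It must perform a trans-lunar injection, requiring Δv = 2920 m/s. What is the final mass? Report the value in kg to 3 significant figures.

v_e = Isp · g₀ = 319 × 9.80665 = 3128.3 m/s.
m₀/m_f = exp(Δv / v_e) = exp(2920 / 3128.3) = exp(0.9334) = 2.5432.
m_f = m₀ / 2.5432 = 7,350 / 2.5432 = 2,890.06 kg.

final mass ≈ 2890 kg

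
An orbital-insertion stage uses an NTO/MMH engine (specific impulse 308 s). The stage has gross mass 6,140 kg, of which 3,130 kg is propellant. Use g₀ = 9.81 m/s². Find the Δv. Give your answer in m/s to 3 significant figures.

v_e = Isp · g₀ = 308 × 9.81 = 3021.5 m/s.
m_f = m₀ − m_prop = 6,140 − 3,130 = 3,010 kg.
Δv = v_e · ln(m₀/m_f) = 3021.5 × ln(2.04) = 3021.5 × 0.7129 ≈ 2154.0 m/s.

Δv ≈ 2150 m/s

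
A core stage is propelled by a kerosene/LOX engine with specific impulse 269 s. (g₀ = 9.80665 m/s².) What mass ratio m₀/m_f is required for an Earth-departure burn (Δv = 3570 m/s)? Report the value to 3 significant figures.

v_e = Isp · g₀ = 269 × 9.80665 = 2638.0 m/s.
From the ideal rocket equation, m₀/m_f = exp(Δv / v_e) = exp(3570 / 2638.0) = exp(1.3533) = 3.8702.

mass ratio ≈ 3.87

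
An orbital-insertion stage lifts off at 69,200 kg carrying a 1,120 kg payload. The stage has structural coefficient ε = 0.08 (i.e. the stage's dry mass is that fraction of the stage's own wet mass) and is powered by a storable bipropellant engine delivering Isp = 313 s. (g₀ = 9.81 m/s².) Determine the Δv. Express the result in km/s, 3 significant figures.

Δv ≈ 7.23 km/s

Stage wet mass = m₀ − payload = 69,200 − 1,120 = 68,080 kg.
Stage dry mass = ε × stage wet mass = 0.08 × 68,080 = 5,446.4 kg.
Burnout mass m_f = stage dry + payload = 5,446.4 + 1,120 = 6,566.4 kg.
v_e = Isp · g₀ = 313 × 9.81 = 3070.5 m/s.
Rocket equation: Δv = v_e · ln(69,200/6,566.4) = 3070.5 × ln(10.54) = 3070.5 × 2.3550 ≈ 7231 m/s.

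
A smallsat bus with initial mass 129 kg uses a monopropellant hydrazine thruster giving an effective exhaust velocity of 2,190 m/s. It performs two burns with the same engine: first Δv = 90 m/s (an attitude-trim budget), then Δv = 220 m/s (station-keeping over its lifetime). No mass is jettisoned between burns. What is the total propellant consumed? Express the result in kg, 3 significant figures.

After the first burn: m = 129 × exp(−90/2190.0) = 129 × 0.95974 = 123.806 kg.
After the second burn: m = 123.806 × exp(−220/2190.0) = 123.806 × 0.90442 = 111.973 kg.
Total propellant = m₀ − m_final = 129 − 111.973 = 17.027 kg.

total propellant consumed ≈ 17.0 kg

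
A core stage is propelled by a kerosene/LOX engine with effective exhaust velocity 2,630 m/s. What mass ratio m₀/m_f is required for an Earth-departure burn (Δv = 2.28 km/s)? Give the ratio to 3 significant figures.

m₀/m_f = exp(Δv / v_e) = exp(2280 / 2630.0) = exp(0.8669) = 2.3796.

mass ratio ≈ 2.38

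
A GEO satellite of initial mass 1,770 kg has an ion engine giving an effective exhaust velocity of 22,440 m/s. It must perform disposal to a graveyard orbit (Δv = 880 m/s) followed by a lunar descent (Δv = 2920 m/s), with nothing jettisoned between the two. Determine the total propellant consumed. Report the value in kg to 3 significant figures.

After the first burn: m = 1770 × exp(−880/22440.0) = 1770 × 0.96154 = 1,701.93 kg.
After the second burn: m = 1,701.93 × exp(−2920/22440.0) = 1,701.93 × 0.87799 = 1,494.28 kg.
Total propellant = m₀ − m_final = 1770 − 1,494.28 = 275.72 kg.

total propellant consumed ≈ 276 kg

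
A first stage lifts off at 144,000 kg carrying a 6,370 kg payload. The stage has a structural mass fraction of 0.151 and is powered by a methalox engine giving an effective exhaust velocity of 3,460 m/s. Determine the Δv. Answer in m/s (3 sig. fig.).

Δv ≈ 5770 m/s

Stage wet mass = m₀ − payload = 144,000 − 6,370 = 137,630 kg.
Stage dry mass = ε × stage wet mass = 0.151 × 137,630 = 20,782.1 kg.
Burnout mass m_f = stage dry + payload = 20,782.1 + 6,370 = 27,152.1 kg.
From the ideal rocket equation, Δv = v_e · ln(144,000/27,152.1) = 3460.0 × ln(5.303) = 3460.0 × 1.6684 ≈ 5773 m/s.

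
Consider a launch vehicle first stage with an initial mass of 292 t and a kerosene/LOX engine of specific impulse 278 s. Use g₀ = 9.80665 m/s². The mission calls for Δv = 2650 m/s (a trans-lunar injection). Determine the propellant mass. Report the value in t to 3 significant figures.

propellant mass ≈ 182 t

v_e = Isp · g₀ = 278 × 9.80665 = 2726.2 m/s.
Using Δv = v_e ln(m₀/m_f): m₀/m_f = exp(Δv / v_e) = exp(2650 / 2726.2) = exp(0.9720) = 2.6433.
m_f = 292 / 2.6433 = 110.468 t, so propellant = m₀ − m_f = 292 − 110.468 = 181.532 t.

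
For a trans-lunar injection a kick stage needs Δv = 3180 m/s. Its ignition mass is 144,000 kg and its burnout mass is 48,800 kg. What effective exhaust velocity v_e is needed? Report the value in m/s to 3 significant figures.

v_e ≈ 2940 m/s

ln(m₀/m_f) = ln(144000/48800) = ln(2.951) = 1.0821.
Rocket equation: v_e = Δv / ln(m₀/m_f) = 3180 / 1.0821 = 2938.8 m/s.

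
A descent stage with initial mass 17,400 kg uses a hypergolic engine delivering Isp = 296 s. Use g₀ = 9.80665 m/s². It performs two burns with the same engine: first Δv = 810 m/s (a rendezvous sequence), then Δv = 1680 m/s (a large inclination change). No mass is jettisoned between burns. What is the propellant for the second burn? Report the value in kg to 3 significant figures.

propellant for the second burn ≈ 5780 kg

v_e = Isp · g₀ = 296 × 9.80665 = 2902.8 m/s.
After the first burn: m = 17400 × exp(−810/2902.8) = 17400 × 0.75651 = 13,163.3 kg.
After the second burn: m = 13,163.3 × exp(−1680/2902.8) = 13,163.3 × 0.56059 = 7,379.21 kg.
Second-burn propellant = 13,163.3 − 7,379.21 = 5,784.09 kg.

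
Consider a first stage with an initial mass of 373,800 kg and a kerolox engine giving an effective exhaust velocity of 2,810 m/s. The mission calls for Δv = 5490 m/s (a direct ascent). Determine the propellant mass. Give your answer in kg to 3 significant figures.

propellant mass ≈ 321000 kg

From the ideal rocket equation, m₀/m_f = exp(Δv / v_e) = exp(5490 / 2810.0) = exp(1.9537) = 7.0550.
m_f = 373,800 / 7.0550 = 52,983.7 kg, so propellant = m₀ − m_f = 373,800 − 52,983.7 = 320,816.3 kg.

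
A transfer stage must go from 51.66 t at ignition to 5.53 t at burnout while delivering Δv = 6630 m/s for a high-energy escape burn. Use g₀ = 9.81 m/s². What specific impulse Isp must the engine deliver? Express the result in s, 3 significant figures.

Isp ≈ 302 s

ln(m₀/m_f) = ln(51660/5530) = ln(9.342) = 2.2345.
v_e = Δv / ln(m₀/m_f) = 6630 / 2.2345 = 2967.1 m/s.
Isp = v_e / g₀ = 2967.1 / 9.81 = 302.5 s.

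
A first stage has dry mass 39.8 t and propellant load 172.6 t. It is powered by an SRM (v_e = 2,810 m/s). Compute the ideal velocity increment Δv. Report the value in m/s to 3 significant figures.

Δv ≈ 4710 m/s

m₀ = m_dry + m_prop = 39.8 + 172.6 = 212.4 t.
Using Δv = v_e ln(m₀/m_f): Δv = v_e · ln(m₀/m_f) = 2810.0 × ln(5.337) = 2810.0 × 1.6746 ≈ 4705.6 m/s.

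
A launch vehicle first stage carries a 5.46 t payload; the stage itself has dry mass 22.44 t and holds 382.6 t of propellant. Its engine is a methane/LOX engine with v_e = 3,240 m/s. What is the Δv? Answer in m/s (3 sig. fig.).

m₀ = payload + dry + propellant = 5.46 + 22.44 + 382.6 = 410.5 t.
m_f = payload + dry = 5.46 + 22.44 = 27.9 t.
From the ideal rocket equation, Δv = v_e · ln(m₀/m_f) = 3240.0 × ln(14.71) = 3240.0 × 2.6887 ≈ 8711.5 m/s.

Δv ≈ 8710 m/s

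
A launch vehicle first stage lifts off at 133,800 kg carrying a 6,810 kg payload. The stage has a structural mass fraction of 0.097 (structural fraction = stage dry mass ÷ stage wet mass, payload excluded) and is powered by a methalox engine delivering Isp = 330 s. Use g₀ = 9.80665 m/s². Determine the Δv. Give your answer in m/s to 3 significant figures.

Δv ≈ 6300 m/s

Stage wet mass = m₀ − payload = 133,800 − 6,810 = 126,990 kg.
Stage dry mass = ε × stage wet mass = 0.097 × 126,990 = 12,318 kg.
Burnout mass m_f = stage dry + payload = 12,318 + 6,810 = 19,128 kg.
v_e = Isp · g₀ = 330 × 9.80665 = 3236.2 m/s.
Using Δv = v_e ln(m₀/m_f): Δv = v_e · ln(133,800/19,128) = 3236.2 × ln(6.995) = 3236.2 × 1.9452 ≈ 6295 m/s.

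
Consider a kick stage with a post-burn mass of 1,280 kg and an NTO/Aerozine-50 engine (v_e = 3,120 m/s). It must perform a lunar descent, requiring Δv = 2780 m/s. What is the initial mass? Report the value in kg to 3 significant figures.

m₀/m_f = exp(Δv / v_e) = exp(2780 / 3120.0) = exp(0.8910) = 2.4376.
m₀ = m_f × 2.4376 = 1,280 × 2.4376 = 3,120.13 kg.

initial mass ≈ 3120 kg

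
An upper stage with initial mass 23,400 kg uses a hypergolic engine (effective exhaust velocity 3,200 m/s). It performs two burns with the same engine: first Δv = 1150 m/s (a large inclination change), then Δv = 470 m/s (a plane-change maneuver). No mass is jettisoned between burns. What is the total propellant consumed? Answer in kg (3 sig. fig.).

total propellant consumed ≈ 9300 kg

After the first burn: m = 23400 × exp(−1150/3200.0) = 23400 × 0.69811 = 16,335.8 kg.
After the second burn: m = 16,335.8 × exp(−470/3200.0) = 16,335.8 × 0.86340 = 14,104.3 kg.
Total propellant = m₀ − m_final = 23400 − 14,104.3 = 9,295.7 kg.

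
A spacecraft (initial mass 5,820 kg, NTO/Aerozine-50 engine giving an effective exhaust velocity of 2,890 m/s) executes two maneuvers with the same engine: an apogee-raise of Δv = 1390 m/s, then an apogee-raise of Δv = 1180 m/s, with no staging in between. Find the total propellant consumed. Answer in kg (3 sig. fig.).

After the first burn: m = 5820 × exp(−1390/2890.0) = 5820 × 0.61818 = 3,597.81 kg.
After the second burn: m = 3,597.81 × exp(−1180/2890.0) = 3,597.81 × 0.66478 = 2,391.75 kg.
Total propellant = m₀ − m_final = 5820 − 2,391.75 = 3,428.25 kg.

total propellant consumed ≈ 3430 kg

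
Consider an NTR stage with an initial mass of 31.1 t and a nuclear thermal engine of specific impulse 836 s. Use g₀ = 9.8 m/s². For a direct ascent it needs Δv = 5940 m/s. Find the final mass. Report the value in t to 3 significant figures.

final mass ≈ 15.1 t

v_e = Isp · g₀ = 836 × 9.8 = 8192.8 m/s.
Rocket equation: m₀/m_f = exp(Δv / v_e) = exp(5940 / 8192.8) = exp(0.7250) = 2.0648.
m_f = m₀ / 2.0648 = 31.1 / 2.0648 = 15.062 t.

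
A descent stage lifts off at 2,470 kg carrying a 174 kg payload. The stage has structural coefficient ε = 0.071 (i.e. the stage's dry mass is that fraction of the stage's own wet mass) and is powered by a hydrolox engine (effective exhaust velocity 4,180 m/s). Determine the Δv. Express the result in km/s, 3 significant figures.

Δv ≈ 8.33 km/s

Stage wet mass = m₀ − payload = 2,470 − 174 = 2,296 kg.
Stage dry mass = ε × stage wet mass = 0.071 × 2,296 = 163.016 kg.
Burnout mass m_f = stage dry + payload = 163.016 + 174 = 337.016 kg.
Using Δv = v_e ln(m₀/m_f): Δv = v_e · ln(2,470/337.016) = 4180.0 × ln(7.329) = 4180.0 × 1.9918 ≈ 8326 m/s.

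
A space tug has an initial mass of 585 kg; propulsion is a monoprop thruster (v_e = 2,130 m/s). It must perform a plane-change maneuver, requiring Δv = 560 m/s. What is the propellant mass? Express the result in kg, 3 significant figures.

m₀/m_f = exp(Δv / v_e) = exp(560 / 2130.0) = exp(0.2629) = 1.3007.
m_f = 585 / 1.3007 = 449.758 kg, so propellant = m₀ − m_f = 585 − 449.758 = 135.242 kg.

propellant mass ≈ 135 kg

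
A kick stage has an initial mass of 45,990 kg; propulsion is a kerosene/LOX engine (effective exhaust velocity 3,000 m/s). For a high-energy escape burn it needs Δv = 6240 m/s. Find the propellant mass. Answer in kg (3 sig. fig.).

By the Tsiolkovsky rocket equation, m₀/m_f = exp(Δv / v_e) = exp(6240 / 3000.0) = exp(2.0800) = 8.0045.
m_f = 45,990 / 8.0045 = 5,745.52 kg, so propellant = m₀ − m_f = 45,990 − 5,745.52 = 40,244.48 kg.

propellant mass ≈ 40200 kg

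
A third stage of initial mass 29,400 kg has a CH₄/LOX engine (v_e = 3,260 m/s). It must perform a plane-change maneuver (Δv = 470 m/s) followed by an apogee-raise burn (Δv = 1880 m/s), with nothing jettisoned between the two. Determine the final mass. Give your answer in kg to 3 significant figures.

After the first burn: m = 29400 × exp(−470/3260.0) = 29400 × 0.86574 = 25,452.8 kg.
After the second burn: m = 25,452.8 × exp(−1880/3260.0) = 25,452.8 × 0.56176 = 14,298.4 kg.

final mass ≈ 14300 kg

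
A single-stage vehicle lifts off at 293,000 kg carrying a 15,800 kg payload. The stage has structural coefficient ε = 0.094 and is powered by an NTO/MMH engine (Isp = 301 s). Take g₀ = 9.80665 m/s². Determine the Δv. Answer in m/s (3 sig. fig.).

Δv ≈ 5740 m/s

Stage wet mass = m₀ − payload = 293,000 − 15,800 = 277,200 kg.
Stage dry mass = ε × stage wet mass = 0.094 × 277,200 = 26,056.8 kg.
Burnout mass m_f = stage dry + payload = 26,056.8 + 15,800 = 41,856.8 kg.
v_e = Isp · g₀ = 301 × 9.80665 = 2951.8 m/s.
From the ideal rocket equation, Δv = v_e · ln(293,000/41,856.8) = 2951.8 × ln(7) = 2951.8 × 1.9459 ≈ 5744 m/s.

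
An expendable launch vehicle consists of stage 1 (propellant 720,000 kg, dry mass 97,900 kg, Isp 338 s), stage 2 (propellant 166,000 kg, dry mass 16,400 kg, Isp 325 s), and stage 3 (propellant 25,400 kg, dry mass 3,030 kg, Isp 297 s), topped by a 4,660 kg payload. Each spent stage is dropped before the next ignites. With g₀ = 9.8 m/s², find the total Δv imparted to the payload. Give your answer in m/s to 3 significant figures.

Δv ≈ 12900 m/s

Ignition mass of stage 1 = 720,000+97,900 + 166,000+16,400 + 25,400+3,030 + 4,660 = 1,033,390 kg.
Stage 1: m₀ = 1,033,390 kg, m_f = 1,033,390 − 720,000 = 313,390 kg; Δv = 338×9.8×ln(3.297) = 3312.4×1.1932 ≈ 3952 m/s.
Stage 2: m₀ = 215,490 kg, m_f = 215,490 − 166,000 = 49,490 kg; Δv = 325×9.8×ln(4.354) = 3185.0×1.4711 ≈ 4686 m/s.
Stage 3: m₀ = 33,090 kg, m_f = 33,090 − 25,400 = 7,690 kg; Δv = 297×9.8×ln(4.303) = 2910.6×1.4593 ≈ 4247 m/s.
Total Δv = 3952 + 4686 + 4247 = 12885 m/s.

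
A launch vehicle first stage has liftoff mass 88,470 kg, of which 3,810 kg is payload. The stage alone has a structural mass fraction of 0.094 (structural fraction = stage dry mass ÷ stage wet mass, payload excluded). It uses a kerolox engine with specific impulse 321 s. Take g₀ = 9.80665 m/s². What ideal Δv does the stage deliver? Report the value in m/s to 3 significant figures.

Δv ≈ 6350 m/s

Stage wet mass = m₀ − payload = 88,470 − 3,810 = 84,660 kg.
Stage dry mass = ε × stage wet mass = 0.094 × 84,660 = 7,958.04 kg.
Burnout mass m_f = stage dry + payload = 7,958.04 + 3,810 = 11,768.04 kg.
v_e = Isp · g₀ = 321 × 9.80665 = 3147.9 m/s.
Δv = v_e · ln(88,470/11,768.04) = 3147.9 × ln(7.518) = 3147.9 × 2.0173 ≈ 6350 m/s.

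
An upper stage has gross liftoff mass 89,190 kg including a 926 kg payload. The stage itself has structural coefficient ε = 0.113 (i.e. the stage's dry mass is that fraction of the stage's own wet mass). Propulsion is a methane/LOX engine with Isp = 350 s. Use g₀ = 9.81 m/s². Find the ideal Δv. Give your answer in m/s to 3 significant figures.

Stage wet mass = m₀ − payload = 89,190 − 926 = 88,264 kg.
Stage dry mass = ε × stage wet mass = 0.113 × 88,264 = 9,973.83 kg.
Burnout mass m_f = stage dry + payload = 9,973.83 + 926 = 10,899.83 kg.
v_e = Isp · g₀ = 350 × 9.81 = 3433.5 m/s.
From the ideal rocket equation, Δv = v_e · ln(89,190/10,899.83) = 3433.5 × ln(8.183) = 3433.5 × 2.1020 ≈ 7217 m/s.

Δv ≈ 7220 m/s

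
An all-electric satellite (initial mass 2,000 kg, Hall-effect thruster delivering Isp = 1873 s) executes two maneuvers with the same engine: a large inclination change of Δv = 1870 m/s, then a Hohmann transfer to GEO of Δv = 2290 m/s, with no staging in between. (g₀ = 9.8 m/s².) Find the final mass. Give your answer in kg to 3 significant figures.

final mass ≈ 1590 kg

v_e = Isp · g₀ = 1873 × 9.8 = 18355.4 m/s.
After the first burn: m = 2000 × exp(−1870/18355.4) = 2000 × 0.90314 = 1,806.28 kg.
After the second burn: m = 1,806.28 × exp(−2290/18355.4) = 1,806.28 × 0.88271 = 1,594.42 kg.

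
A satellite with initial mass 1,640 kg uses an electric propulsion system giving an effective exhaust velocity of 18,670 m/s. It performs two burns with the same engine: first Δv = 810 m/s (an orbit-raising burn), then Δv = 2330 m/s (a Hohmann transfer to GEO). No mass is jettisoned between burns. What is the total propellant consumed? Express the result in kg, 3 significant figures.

After the first burn: m = 1640 × exp(−810/18670.0) = 1640 × 0.95754 = 1,570.37 kg.
After the second burn: m = 1,570.37 × exp(−2330/18670.0) = 1,570.37 × 0.88267 = 1,386.12 kg.
Total propellant = m₀ − m_final = 1640 − 1,386.12 = 253.88 kg.

total propellant consumed ≈ 254 kg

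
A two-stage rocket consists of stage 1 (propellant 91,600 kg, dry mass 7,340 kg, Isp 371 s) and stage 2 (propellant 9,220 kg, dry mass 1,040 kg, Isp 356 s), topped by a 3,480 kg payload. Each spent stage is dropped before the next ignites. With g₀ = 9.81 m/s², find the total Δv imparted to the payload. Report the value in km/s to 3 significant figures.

Ignition mass of stage 1 = 91,600+7,340 + 9,220+1,040 + 3,480 = 112,680 kg.
Stage 1: m₀ = 112,680 kg, m_f = 112,680 − 91,600 = 21,080 kg; Δv = 371×9.81×ln(5.345) = 3639.5×1.6762 ≈ 6101 m/s.
Stage 2: m₀ = 13,740 kg, m_f = 13,740 − 9,220 = 4,520 kg; Δv = 356×9.81×ln(3.04) = 3492.4×1.1118 ≈ 3883 m/s.
Total Δv = 6101 + 3883 = 9984 m/s.

Δv ≈ 9.98 km/s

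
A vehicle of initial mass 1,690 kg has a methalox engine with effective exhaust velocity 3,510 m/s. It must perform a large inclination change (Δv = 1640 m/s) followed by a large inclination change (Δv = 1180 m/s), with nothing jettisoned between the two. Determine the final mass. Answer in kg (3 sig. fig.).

After the first burn: m = 1690 × exp(−1640/3510.0) = 1690 × 0.62673 = 1,059.17 kg.
After the second burn: m = 1,059.17 × exp(−1180/3510.0) = 1,059.17 × 0.71449 = 756.766 kg.

final mass ≈ 757 kg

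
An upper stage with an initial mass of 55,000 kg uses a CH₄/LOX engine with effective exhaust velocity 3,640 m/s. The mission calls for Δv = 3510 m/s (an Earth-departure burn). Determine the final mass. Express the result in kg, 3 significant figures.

m₀/m_f = exp(Δv / v_e) = exp(3510 / 3640.0) = exp(0.9643) = 2.6229.
m_f = m₀ / 2.6229 = 55,000 / 2.6229 = 20,969.2 kg.

final mass ≈ 21000 kg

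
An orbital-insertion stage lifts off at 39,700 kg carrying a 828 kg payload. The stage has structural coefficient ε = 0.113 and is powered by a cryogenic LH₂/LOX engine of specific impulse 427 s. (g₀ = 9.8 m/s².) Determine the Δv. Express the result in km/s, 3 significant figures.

Δv ≈ 8.49 km/s

Stage wet mass = m₀ − payload = 39,700 − 828 = 38,872 kg.
Stage dry mass = ε × stage wet mass = 0.113 × 38,872 = 4,392.54 kg.
Burnout mass m_f = stage dry + payload = 4,392.54 + 828 = 5,220.54 kg.
v_e = Isp · g₀ = 427 × 9.8 = 4184.6 m/s.
Δv = v_e · ln(39,700/5,220.54) = 4184.6 × ln(7.605) = 4184.6 × 2.0288 ≈ 8490 m/s.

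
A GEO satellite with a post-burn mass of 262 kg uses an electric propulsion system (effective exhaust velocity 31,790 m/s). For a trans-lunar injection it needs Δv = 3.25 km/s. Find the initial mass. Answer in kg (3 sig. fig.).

Rocket equation: m₀/m_f = exp(Δv / v_e) = exp(3250 / 31790.0) = exp(0.1022) = 1.1076.
m₀ = m_f × 1.1076 = 262 × 1.1076 = 290.191 kg.

initial mass ≈ 290 kg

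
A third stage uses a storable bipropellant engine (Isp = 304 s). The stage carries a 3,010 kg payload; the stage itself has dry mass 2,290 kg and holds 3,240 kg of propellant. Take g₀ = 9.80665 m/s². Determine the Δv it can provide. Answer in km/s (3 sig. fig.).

v_e = Isp · g₀ = 304 × 9.80665 = 2981.2 m/s.
m₀ = payload + dry + propellant = 3,010 + 2,290 + 3,240 = 8,540 kg.
m_f = payload + dry = 3,010 + 2,290 = 5,300 kg.
From the ideal rocket equation, Δv = v_e · ln(m₀/m_f) = 2981.2 × ln(1.611) = 2981.2 × 0.4771 ≈ 1422.2 m/s.

Δv ≈ 1.42 km/s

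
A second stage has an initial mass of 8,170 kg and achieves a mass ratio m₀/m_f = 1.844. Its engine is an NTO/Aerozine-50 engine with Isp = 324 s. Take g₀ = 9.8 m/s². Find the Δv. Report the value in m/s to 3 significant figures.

v_e = Isp · g₀ = 324 × 9.8 = 3175.2 m/s.
From the ideal rocket equation, Δv = v_e · ln(1.844) = 3175.2 × 0.6119 ≈ 1943.0 m/s.

Δv ≈ 1940 m/s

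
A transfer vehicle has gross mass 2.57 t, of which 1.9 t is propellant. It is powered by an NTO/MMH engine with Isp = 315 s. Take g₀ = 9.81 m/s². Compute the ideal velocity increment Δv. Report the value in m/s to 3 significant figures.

v_e = Isp · g₀ = 315 × 9.81 = 3090.2 m/s.
m_f = m₀ − m_prop = 2.57 − 1.9 = 0.67 t.
Δv = v_e · ln(m₀/m_f) = 3090.2 × ln(3.836) = 3090.2 × 1.3444 ≈ 4154.3 m/s.

Δv ≈ 4150 m/s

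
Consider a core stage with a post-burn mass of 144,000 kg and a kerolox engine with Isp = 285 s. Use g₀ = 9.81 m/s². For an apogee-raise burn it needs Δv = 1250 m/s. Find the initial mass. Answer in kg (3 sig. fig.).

initial mass ≈ 225000 kg

v_e = Isp · g₀ = 285 × 9.81 = 2795.9 m/s.
m₀/m_f = exp(Δv / v_e) = exp(1250 / 2795.9) = exp(0.4471) = 1.5638.
m₀ = m_f × 1.5638 = 144,000 × 1.5638 = 225,187 kg.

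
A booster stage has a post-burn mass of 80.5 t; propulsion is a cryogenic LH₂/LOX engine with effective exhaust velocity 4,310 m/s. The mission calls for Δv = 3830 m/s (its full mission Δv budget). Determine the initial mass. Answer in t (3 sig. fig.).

initial mass ≈ 196 t

m₀/m_f = exp(Δv / v_e) = exp(3830 / 4310.0) = exp(0.8886) = 2.4318.
m₀ = m_f × 2.4318 = 80.5 × 2.4318 = 195.76 t.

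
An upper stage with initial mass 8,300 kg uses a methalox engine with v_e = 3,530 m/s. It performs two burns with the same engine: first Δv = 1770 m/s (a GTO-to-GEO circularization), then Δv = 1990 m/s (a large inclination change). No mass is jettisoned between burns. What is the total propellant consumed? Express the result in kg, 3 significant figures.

total propellant consumed ≈ 5440 kg

After the first burn: m = 8300 × exp(−1770/3530.0) = 8300 × 0.60567 = 5,027.06 kg.
After the second burn: m = 5,027.06 × exp(−1990/3530.0) = 5,027.06 × 0.56908 = 2,860.8 kg.
Total propellant = m₀ − m_final = 8300 − 2,860.8 = 5,439.2 kg.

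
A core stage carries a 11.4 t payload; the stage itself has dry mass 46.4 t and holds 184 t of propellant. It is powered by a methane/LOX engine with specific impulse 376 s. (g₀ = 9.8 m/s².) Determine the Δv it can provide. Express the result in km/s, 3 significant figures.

v_e = Isp · g₀ = 376 × 9.8 = 3684.8 m/s.
m₀ = payload + dry + propellant = 11.4 + 46.4 + 184 = 241.8 t.
m_f = payload + dry = 11.4 + 46.4 = 57.8 t.
Δv = v_e · ln(m₀/m_f) = 3684.8 × ln(4.183) = 3684.8 × 1.4311 ≈ 5273.4 m/s.

Δv ≈ 5.27 km/s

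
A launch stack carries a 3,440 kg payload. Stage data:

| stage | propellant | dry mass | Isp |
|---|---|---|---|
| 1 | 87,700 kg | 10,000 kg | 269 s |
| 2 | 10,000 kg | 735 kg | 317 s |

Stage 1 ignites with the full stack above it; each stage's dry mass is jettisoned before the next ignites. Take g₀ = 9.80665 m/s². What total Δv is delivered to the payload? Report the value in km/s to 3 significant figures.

Δv ≈ 7.84 km/s

Ignition mass of stage 1 = 87,700+10,000 + 10,000+735 + 3,440 = 111,875 kg.
Stage 1: m₀ = 111,875 kg, m_f = 111,875 − 87,700 = 24,175 kg; Δv = 269×9.80665×ln(4.628) = 2638.0×1.5321 ≈ 4042 m/s.
Stage 2: m₀ = 14,175 kg, m_f = 14,175 − 10,000 = 4,175 kg; Δv = 317×9.80665×ln(3.395) = 3108.7×1.2224 ≈ 3800 m/s.
Total Δv = 4042 + 3800 = 7842 m/s.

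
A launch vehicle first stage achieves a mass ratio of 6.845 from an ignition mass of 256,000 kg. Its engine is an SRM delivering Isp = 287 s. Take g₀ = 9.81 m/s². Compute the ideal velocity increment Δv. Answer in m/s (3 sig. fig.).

v_e = Isp · g₀ = 287 × 9.81 = 2815.5 m/s.
Using Δv = v_e ln(m₀/m_f): Δv = v_e · ln(6.845) = 2815.5 × 1.9235 ≈ 5415.6 m/s.

Δv ≈ 5420 m/s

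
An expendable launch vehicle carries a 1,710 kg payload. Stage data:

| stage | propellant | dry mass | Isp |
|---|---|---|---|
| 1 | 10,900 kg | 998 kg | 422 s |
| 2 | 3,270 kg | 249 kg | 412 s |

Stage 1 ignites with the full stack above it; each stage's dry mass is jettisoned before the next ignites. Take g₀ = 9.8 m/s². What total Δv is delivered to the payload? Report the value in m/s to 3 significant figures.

Δv ≈ 8150 m/s

Ignition mass of stage 1 = 10,900+998 + 3,270+249 + 1,710 = 17,127 kg.
Stage 1: m₀ = 17,127 kg, m_f = 17,127 − 10,900 = 6,227 kg; Δv = 422×9.8×ln(2.75) = 4135.6×1.0118 ≈ 4184 m/s.
Stage 2: m₀ = 5,229 kg, m_f = 5,229 − 3,270 = 1,959 kg; Δv = 412×9.8×ln(2.669) = 4037.6×0.9818 ≈ 3964 m/s.
Total Δv = 4184 + 3964 = 8148 m/s.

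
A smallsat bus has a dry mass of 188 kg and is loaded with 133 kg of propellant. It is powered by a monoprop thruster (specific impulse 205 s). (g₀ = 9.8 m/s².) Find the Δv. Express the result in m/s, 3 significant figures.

Δv ≈ 1070 m/s

v_e = Isp · g₀ = 205 × 9.8 = 2009.0 m/s.
m₀ = m_dry + m_prop = 188 + 133 = 321 kg.
From the ideal rocket equation, Δv = v_e · ln(m₀/m_f) = 2009.0 × ln(1.707) = 2009.0 × 0.5350 ≈ 1074.8 m/s.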